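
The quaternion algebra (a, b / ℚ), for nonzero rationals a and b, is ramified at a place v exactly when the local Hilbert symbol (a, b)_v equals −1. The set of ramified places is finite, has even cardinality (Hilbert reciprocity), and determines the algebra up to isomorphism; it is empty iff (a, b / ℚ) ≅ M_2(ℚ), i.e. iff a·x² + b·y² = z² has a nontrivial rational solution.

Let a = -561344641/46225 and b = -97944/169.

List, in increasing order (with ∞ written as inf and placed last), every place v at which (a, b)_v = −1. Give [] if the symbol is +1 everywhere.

Mod squares: a ≡ -6721, b ≡ -24486. Check v ∈ {∞, 2, 3, 5, 7, 11, 13, 17, 43, 47, 53}.
v=7: a=7^0·(≡6), b=7^1·(≡1) mod 7; (6|7)=-1, (1|7)=+1; (−1)^{0·1·3}·(-1)^1·(+1)^0 = -1.
v=43: a=43^-2·(≡18), b=43^0·(≡11) mod 43; (18|43)=-1, (11|43)=+1; (−1)^{-2·0·21}·(-1)^0·(+1)^-2 = +1.
v=47: a=47^1·(≡39), b=47^0·(≡27) mod 47; (39|47)=-1, (27|47)=+1; (−1)^{1·0·23}·(-1)^0·(+1)^1 = +1.
v=11: a=11^1·(≡4), b=11^1·(≡7) mod 11; (4|11)=+1, (7|11)=-1; (−1)^{1·1·5}·(+1)^1·(-1)^1 = +1.
v=53: a=53^0·(≡4), b=53^1·(≡6) mod 53; (4|53)=+1, (6|53)=+1; (−1)^{0·1·26}·(+1)^1·(+1)^0 = +1.
v=17: a=17^4·(≡14), b=17^0·(≡7) mod 17; (14|17)=-1, (7|17)=-1; (−1)^{4·0·8}·(-1)^0·(-1)^4 = +1.
v=3: a=3^0·(≡2), b=3^1·(≡1) mod 3; (2|3)=-1, (1|3)=+1; (−1)^{0·1·1}·(-1)^1·(+1)^0 = -1.
v=5: a=5^-2·(≡1), b=5^0·(≡4) mod 5; (1|5)=+1, (4|5)=+1; (−1)^{-2·0·2}·(+1)^0·(+1)^-2 = +1.
v=2: v_2(a)=0, v_2(b)=3; units ≡ 7, 5 (mod 8); ε·ε+αω+βω = 1·0+0·1+3·0 ≡ 0  ⇒  (a,b)_2 = +1.
v=13: a=13^1·(≡4), b=13^-2·(≡11) mod 13; (4|13)=+1, (11|13)=-1; (−1)^{1·-2·6}·(+1)^-2·(-1)^1 = -1.
v=∞: -6721 < 0 and -24486 < 0  ⇒  (a,b)_∞ = -1.
(-6721, -24486 / ℚ) ramifies at {3, 7, 13, ∞}: a division algebra.

[3, 7, 13, inf]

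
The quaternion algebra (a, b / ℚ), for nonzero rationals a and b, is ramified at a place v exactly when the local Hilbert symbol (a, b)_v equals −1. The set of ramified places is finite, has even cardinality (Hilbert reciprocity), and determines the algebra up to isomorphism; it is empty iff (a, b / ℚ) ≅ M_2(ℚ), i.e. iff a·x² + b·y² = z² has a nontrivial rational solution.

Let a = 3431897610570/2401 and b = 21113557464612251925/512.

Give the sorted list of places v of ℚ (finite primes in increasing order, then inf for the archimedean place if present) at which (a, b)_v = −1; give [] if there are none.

[13, 23]

(a, b) ≡ (1874730, 20746) mod (ℚ^×)²; places V = {2, 3, 5, 7, 11, 13, 19, 23, 41, ∞}.
(a,b)_3: α=3, u≡1; β=8, v≡1 (mod 3); (1|3)=+1, (1|3)=+1; sign (−1)^0·+1^8·+1^3 = +1.
(a,b)_7: α=-4, u≡2; β=0, v≡6 (mod 7); (2|7)=+1, (6|7)=-1; sign (−1)^0·+1^0·-1^-4 = +1.
(a,b)_11: α=3, u≡2; β=3, v≡1 (mod 11); (2|11)=-1, (1|11)=+1; sign (−1)^1·-1^3·+1^3 = +1.
(a,b)_41: α=2, u≡5; β=3, v≡3 (mod 41); (5|41)=+1, (3|41)=-1; sign (−1)^0·+1^3·-1^2 = +1.
(a,b)_23: α=1, u≡22; β=1, v≡21 (mod 23); (22|23)=-1, (21|23)=-1; sign (−1)^1·-1^1·-1^1 = -1.
(a,b)_13: α=1, u≡3; β=2, v≡2 (mod 13); (3|13)=+1, (2|13)=-1; sign (−1)^0·+1^2·-1^1 = -1.
(a,b)_∞: sgn(1874730)=+, sgn(20746)=+, so +1.
(a,b)_2: α=1, β=-9; u≡5, v≡5 (mod 8); ε(u)ε(v)=0·0, αω(v)=1·1, βω(u)=-9·1; sum ≡ 0  ⇒  +1.
(a,b)_5: α=1, u≡4; β=2, v≡1 (mod 5); (4|5)=+1, (1|5)=+1; sign (−1)^0·+1^2·+1^1 = +1.
(a,b)_19: α=1, u≡15; β=2, v≡5 (mod 19); (15|19)=-1, (5|19)=+1; sign (−1)^0·-1^2·+1^1 = +1.
(1874730, 20746 / ℚ) ramifies at {13, 23}: a division algebra.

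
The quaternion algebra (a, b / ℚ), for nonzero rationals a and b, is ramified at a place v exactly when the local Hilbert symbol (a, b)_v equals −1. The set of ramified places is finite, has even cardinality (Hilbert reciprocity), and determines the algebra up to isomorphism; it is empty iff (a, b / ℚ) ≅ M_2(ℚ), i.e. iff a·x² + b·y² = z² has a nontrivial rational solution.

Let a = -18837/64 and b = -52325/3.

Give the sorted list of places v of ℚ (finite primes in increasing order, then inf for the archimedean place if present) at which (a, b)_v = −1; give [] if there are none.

[23, inf]

Mod squares: a ≡ -2093, b ≡ -6279. Check v ∈ {∞, 2, 3, 5, 7, 13, 23}.
v=13: a=13^1·(≡6), b=13^1·(≡6) mod 13; (6|13)=-1, (6|13)=-1; (−1)^{1·1·6}·(-1)^1·(-1)^1 = +1.
v=7: a=7^1·(≡4), b=7^1·(≡5) mod 7; (4|7)=+1, (5|7)=-1; (−1)^{1·1·3}·(+1)^1·(-1)^1 = +1.
v=5: a=5^0·(≡2), b=5^2·(≡4) mod 5; (2|5)=-1, (4|5)=+1; (−1)^{0·2·2}·(-1)^2·(+1)^0 = +1.
v=23: a=23^1·(≡12), b=23^1·(≡16) mod 23; (12|23)=+1, (16|23)=+1; (−1)^{1·1·11}·(+1)^1·(+1)^1 = -1.
v=∞: -2093 < 0 and -6279 < 0  ⇒  (a,b)_∞ = -1.
v=3: a=3^2·(≡1), b=3^-1·(≡1) mod 3; (1|3)=+1, (1|3)=+1; (−1)^{2·-1·1}·(+1)^-1·(+1)^2 = +1.
v=2: v_2(a)=-6, v_2(b)=0; units ≡ 3, 1 (mod 8); ε·ε+αω+βω = 1·0+-6·0+0·1 ≡ 0  ⇒  (a,b)_2 = +1.
|Ram(-2093, -6279)| = 2, even; anisotropic at {23, ∞}.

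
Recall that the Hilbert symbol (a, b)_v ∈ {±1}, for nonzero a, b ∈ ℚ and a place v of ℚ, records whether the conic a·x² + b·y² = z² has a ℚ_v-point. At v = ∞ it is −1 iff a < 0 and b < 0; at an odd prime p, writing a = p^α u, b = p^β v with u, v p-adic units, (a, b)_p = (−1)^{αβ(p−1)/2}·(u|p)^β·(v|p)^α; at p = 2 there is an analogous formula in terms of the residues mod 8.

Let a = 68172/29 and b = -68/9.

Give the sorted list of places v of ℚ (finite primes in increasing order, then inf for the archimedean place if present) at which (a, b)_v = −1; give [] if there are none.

[2, 17, 19, 29]

(a, b) ≡ (494247, -17) mod (ℚ^×)²; places V = {2, 3, 13, 17, 19, 23, 29, ∞}.
(a,b)_3: α=1, u≡1; β=-2, v≡1 (mod 3); (1|3)=+1, (1|3)=+1; sign (−1)^0·+1^-2·+1^1 = +1.
(a,b)_19: α=1, u≡13; β=0, v≡3 (mod 19); (13|19)=-1, (3|19)=-1; sign (−1)^0·-1^0·-1^1 = -1.
(a,b)_17: α=0, u≡3; β=1, v≡9 (mod 17); (3|17)=-1, (9|17)=+1; sign (−1)^0·-1^1·+1^0 = -1.
(a,b)_∞: sgn(494247)=+, sgn(-17)=−, so +1.
(a,b)_29: α=-1, u≡22; β=0, v≡15 (mod 29); (22|29)=+1, (15|29)=-1; sign (−1)^0·+1^0·-1^-1 = -1.
(a,b)_23: α=1, u≡11; β=0, v≡18 (mod 23); (11|23)=-1, (18|23)=+1; sign (−1)^0·-1^0·+1^1 = +1.
(a,b)_13: α=1, u≡6; β=0, v≡4 (mod 13); (6|13)=-1, (4|13)=+1; sign (−1)^0·-1^0·+1^1 = +1.
(a,b)_2: α=2, β=2; u≡7, v≡7 (mod 8); ε(u)ε(v)=1·1, αω(v)=2·0, βω(u)=2·0; sum ≡ 1  ⇒  -1.
Ram(494247, -17) = {2, 17, 19, 29}; no ℚ_2-point on the conic.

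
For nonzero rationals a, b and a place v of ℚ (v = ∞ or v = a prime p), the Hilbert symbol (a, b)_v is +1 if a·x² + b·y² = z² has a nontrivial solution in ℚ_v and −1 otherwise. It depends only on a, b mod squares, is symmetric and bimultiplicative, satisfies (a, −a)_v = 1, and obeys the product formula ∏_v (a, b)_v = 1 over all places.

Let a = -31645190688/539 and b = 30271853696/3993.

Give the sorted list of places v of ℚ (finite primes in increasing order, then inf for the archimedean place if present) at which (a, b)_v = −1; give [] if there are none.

(a, b) ≡ (-44022, 11401698) mod (ℚ^×)²; places V = {2, 3, 7, 11, 19, 23, 29, 37, ∞}.
(a,b)_2: α=5, β=7; u≡5, v≡1 (mod 8); ε(u)ε(v)=0·0, αω(v)=5·0, βω(u)=7·1; sum ≡ 1  ⇒  -1.
(a,b)_29: α=1, u≡26; β=1, v≡20 (mod 29); (26|29)=-1, (20|29)=+1; sign (−1)^0·-1^1·+1^1 = -1.
(a,b)_∞: sgn(-44022)=−, sgn(11401698)=+, so +1.
(a,b)_7: α=-2, u≡2; β=1, v≡6 (mod 7); (2|7)=+1, (6|7)=-1; sign (−1)^0·+1^1·-1^-2 = +1.
(a,b)_11: α=-1, u≡2; β=-3, v≡6 (mod 11); (2|11)=-1, (6|11)=-1; sign (−1)^1·-1^-3·-1^-1 = -1.
(a,b)_23: α=1, u≡13; β=1, v≡20 (mod 23); (13|23)=+1, (20|23)=-1; sign (−1)^1·+1^1·-1^1 = +1.
(a,b)_3: α=1, u≡2; β=-1, v≡1 (mod 3); (2|3)=-1, (1|3)=+1; sign (−1)^1·-1^-1·+1^1 = +1.
(a,b)_37: α=2, u≡20; β=3, v≡22 (mod 37); (20|37)=-1, (22|37)=-1; sign (−1)^0·-1^3·-1^2 = -1.
(a,b)_19: α=2, u≡16; β=0, v≡17 (mod 19); (16|19)=+1, (17|19)=+1; sign (−1)^0·+1^0·+1^2 = +1.
|Ram(-44022, 11401698)| = 4, even; anisotropic at {2, 11, 29, 37}.

[2, 11, 29, 37]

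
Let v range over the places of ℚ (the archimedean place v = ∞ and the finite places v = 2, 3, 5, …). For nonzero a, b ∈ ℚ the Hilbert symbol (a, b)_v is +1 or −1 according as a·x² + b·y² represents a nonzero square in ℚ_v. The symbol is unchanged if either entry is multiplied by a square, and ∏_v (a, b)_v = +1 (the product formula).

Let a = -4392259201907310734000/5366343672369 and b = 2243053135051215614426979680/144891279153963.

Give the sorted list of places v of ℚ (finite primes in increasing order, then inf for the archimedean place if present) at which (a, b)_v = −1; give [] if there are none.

[2, 7]

(a, b) ≡ (-35, 4290) mod (ℚ^×)²; places V = {2, 3, 5, 7, 11, 13, 19, 23, 31, 43, ∞}.
(a,b)_31: α=-2, u≡24; β=-2, v≡30 (mod 31); (24|31)=-1, (30|31)=-1; sign (−1)^0·-1^-2·-1^-2 = +1.
(a,b)_19: α=-4, u≡14; β=-4, v≡10 (mod 19); (14|19)=-1, (10|19)=-1; sign (−1)^0·-1^-4·-1^-4 = +1.
(a,b)_11: α=4, u≡9; β=5, v≡9 (mod 11); (9|11)=+1, (9|11)=+1; sign (−1)^0·+1^5·+1^4 = +1.
(a,b)_∞: sgn(-35)=−, sgn(4290)=+, so +1.
(a,b)_7: α=5, u≡1; β=4, v≡5 (mod 7); (1|7)=+1, (5|7)=-1; sign (−1)^0·+1^4·-1^5 = -1.
(a,b)_23: α=-2, u≡5; β=-2, v≡8 (mod 23); (5|23)=-1, (8|23)=+1; sign (−1)^0·-1^-2·+1^-2 = +1.
(a,b)_13: α=6, u≡4; β=9, v≡8 (mod 13); (4|13)=+1, (8|13)=-1; sign (−1)^0·+1^9·-1^6 = +1.
(a,b)_43: α=2, u≡37; β=4, v≡32 (mod 43); (37|43)=-1, (32|43)=-1; sign (−1)^0·-1^4·-1^2 = +1.
(a,b)_3: α=-4, u≡1; β=-7, v≡2 (mod 3); (1|3)=+1, (2|3)=-1; sign (−1)^0·+1^-7·-1^-4 = +1.
(a,b)_5: α=3, u≡2; β=1, v≡2 (mod 5); (2|5)=-1, (2|5)=-1; sign (−1)^0·-1^1·-1^3 = +1.
(a,b)_2: α=4, β=5; u≡5, v≡1 (mod 8); ε(u)ε(v)=0·0, αω(v)=4·0, βω(u)=5·1; sum ≡ 1  ⇒  -1.
(-35, 4290 / ℚ) ramifies at {2, 7}: a division algebra.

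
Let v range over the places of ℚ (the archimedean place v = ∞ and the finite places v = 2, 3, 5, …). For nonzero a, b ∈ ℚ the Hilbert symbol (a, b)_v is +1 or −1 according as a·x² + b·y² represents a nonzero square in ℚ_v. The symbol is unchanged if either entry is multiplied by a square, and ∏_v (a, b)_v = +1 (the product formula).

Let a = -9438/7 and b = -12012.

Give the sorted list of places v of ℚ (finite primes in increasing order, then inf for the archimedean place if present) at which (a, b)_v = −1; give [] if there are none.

[2, 3, 7, inf]

(a, b) ≡ (-546, -3003) mod (ℚ^×)²; places V = {2, 3, 7, 11, 13, ∞}.
(a,b)_2: α=1, β=2; u≡7, v≡5 (mod 8); ε(u)ε(v)=1·0, αω(v)=1·1, βω(u)=2·0; sum ≡ 1  ⇒  -1.
(a,b)_3: α=1, u≡1; β=1, v≡1 (mod 3); (1|3)=+1, (1|3)=+1; sign (−1)^1·+1^1·+1^1 = -1.
(a,b)_11: α=2, u≡3; β=1, v≡8 (mod 11); (3|11)=+1, (8|11)=-1; sign (−1)^0·+1^1·-1^2 = +1.
(a,b)_13: α=1, u≡4; β=1, v≡12 (mod 13); (4|13)=+1, (12|13)=+1; sign (−1)^0·+1^1·+1^1 = +1.
(a,b)_∞: sgn(-546)=−, sgn(-3003)=−, so -1.
(a,b)_7: α=-1, u≡5; β=1, v≡6 (mod 7); (5|7)=-1, (6|7)=-1; sign (−1)^1·-1^1·-1^-1 = -1.
(-546, -3003 / ℚ) ramifies at {2, 3, 7, ∞}: a division algebra.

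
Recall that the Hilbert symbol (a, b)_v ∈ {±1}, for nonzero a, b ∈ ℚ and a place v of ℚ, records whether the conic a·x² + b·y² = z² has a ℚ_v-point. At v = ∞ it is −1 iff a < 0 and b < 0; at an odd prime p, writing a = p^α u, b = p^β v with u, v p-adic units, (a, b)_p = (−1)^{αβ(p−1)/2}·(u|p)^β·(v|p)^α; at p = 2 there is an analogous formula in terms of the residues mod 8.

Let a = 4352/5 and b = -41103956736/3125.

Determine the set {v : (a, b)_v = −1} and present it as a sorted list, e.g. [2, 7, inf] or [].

[5, 17]

Mod squares: a ≡ 85, b ≡ -95. Check v ∈ {∞, 2, 3, 5, 17, 19}.
v=∞: 85 > 0 and -95 < 0  ⇒  (a,b)_∞ = +1.
v=5: a=5^-1·(≡2), b=5^-5·(≡4) mod 5; (2|5)=-1, (4|5)=+1; (−1)^{-1·-5·2}·(-1)^-5·(+1)^-1 = -1.
v=19: a=19^0·(≡4), b=19^3·(≡18) mod 19; (4|19)=+1, (18|19)=-1; (−1)^{0·3·9}·(+1)^3·(-1)^0 = +1.
v=3: a=3^0·(≡1), b=3^4·(≡1) mod 3; (1|3)=+1, (1|3)=+1; (−1)^{0·4·1}·(+1)^4·(+1)^0 = +1.
v=2: v_2(a)=8, v_2(b)=8; units ≡ 5, 1 (mod 8); ε·ε+αω+βω = 0·0+8·0+8·1 ≡ 0  ⇒  (a,b)_2 = +1.
v=17: a=17^1·(≡7), b=17^2·(≡12) mod 17; (7|17)=-1, (12|17)=-1; (−1)^{1·2·8}·(-1)^2·(-1)^1 = -1.
|Ram(85, -95)| = 2, even; anisotropic at {5, 17}.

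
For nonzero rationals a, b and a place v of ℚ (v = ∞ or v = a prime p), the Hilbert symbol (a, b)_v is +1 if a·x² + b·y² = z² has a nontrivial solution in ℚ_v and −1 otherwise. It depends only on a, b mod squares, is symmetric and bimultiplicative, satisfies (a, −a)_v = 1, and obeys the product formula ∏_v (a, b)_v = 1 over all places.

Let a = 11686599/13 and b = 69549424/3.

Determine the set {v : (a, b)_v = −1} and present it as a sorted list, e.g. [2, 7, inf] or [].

[3, 7]

Mod squares: a ≡ 208403, b ≡ 266133. Check v ∈ {∞, 2, 3, 7, 13, 17, 19, 23, 29, 41}.
v=41: a=41^1·(≡10), b=41^0·(≡33) mod 41; (10|41)=+1, (33|41)=+1; (−1)^{1·0·20}·(+1)^0·(+1)^1 = +1.
v=∞: 208403 > 0 and 266133 > 0  ⇒  (a,b)_∞ = +1.
v=2: v_2(a)=0, v_2(b)=4; units ≡ 3, 5 (mod 8); ε·ε+αω+βω = 1·0+0·1+4·1 ≡ 0  ⇒  (a,b)_2 = +1.
v=19: a=19^0·(≡9), b=19^1·(≡17) mod 19; (9|19)=+1, (17|19)=+1; (−1)^{0·1·9}·(+1)^1·(+1)^0 = +1.
v=7: a=7^0·(≡6), b=7^3·(≡2) mod 7; (6|7)=-1, (2|7)=+1; (−1)^{0·3·3}·(-1)^3·(+1)^0 = -1.
v=3: a=3^6·(≡2), b=3^-1·(≡1) mod 3; (2|3)=-1, (1|3)=+1; (−1)^{6·-1·1}·(-1)^-1·(+1)^6 = -1.
v=23: a=23^1·(≡21), b=23^1·(≡3) mod 23; (21|23)=-1, (3|23)=+1; (−1)^{1·1·11}·(-1)^1·(+1)^1 = +1.
v=29: a=29^0·(≡16), b=29^1·(≡24) mod 29; (16|29)=+1, (24|29)=+1; (−1)^{0·1·14}·(+1)^1·(+1)^0 = +1.
v=13: a=13^-1·(≡2), b=13^0·(≡3) mod 13; (2|13)=-1, (3|13)=+1; (−1)^{-1·0·6}·(-1)^0·(+1)^-1 = +1.
v=17: a=17^1·(≡4), b=17^0·(≡9) mod 17; (4|17)=+1, (9|17)=+1; (−1)^{1·0·8}·(+1)^0·(+1)^1 = +1.
Ram(208403, 266133) = {3, 7}; no ℚ_3-point on the conic.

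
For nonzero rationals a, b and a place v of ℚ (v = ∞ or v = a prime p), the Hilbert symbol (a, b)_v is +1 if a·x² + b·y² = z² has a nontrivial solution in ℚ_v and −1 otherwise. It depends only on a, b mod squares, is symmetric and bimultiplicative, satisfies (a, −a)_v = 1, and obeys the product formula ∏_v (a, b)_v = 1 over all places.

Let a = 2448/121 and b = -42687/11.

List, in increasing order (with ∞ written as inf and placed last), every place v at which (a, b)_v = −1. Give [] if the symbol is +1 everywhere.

Mod squares: a ≡ 17, b ≡ -5797. Check v ∈ {∞, 2, 3, 11, 17, 31}.
v=2: v_2(a)=4, v_2(b)=0; units ≡ 1, 3 (mod 8); ε·ε+αω+βω = 0·1+4·1+0·0 ≡ 0  ⇒  (a,b)_2 = +1.
v=11: a=11^-2·(≡6), b=11^-1·(≡4) mod 11; (6|11)=-1, (4|11)=+1; (−1)^{-2·-1·5}·(-1)^-1·(+1)^-2 = -1.
v=31: a=31^0·(≡21), b=31^1·(≡27) mod 31; (21|31)=-1, (27|31)=-1; (−1)^{0·1·15}·(-1)^1·(-1)^0 = -1.
v=3: a=3^2·(≡2), b=3^4·(≡2) mod 3; (2|3)=-1, (2|3)=-1; (−1)^{2·4·1}·(-1)^4·(-1)^2 = +1.
v=∞: 17 > 0 and -5797 < 0  ⇒  (a,b)_∞ = +1.
v=17: a=17^1·(≡4), b=17^1·(≡2) mod 17; (4|17)=+1, (2|17)=+1; (−1)^{1·1·8}·(+1)^1·(+1)^1 = +1.
|Ram(17, -5797)| = 2, even; anisotropic at {11, 31}.

[11, 31]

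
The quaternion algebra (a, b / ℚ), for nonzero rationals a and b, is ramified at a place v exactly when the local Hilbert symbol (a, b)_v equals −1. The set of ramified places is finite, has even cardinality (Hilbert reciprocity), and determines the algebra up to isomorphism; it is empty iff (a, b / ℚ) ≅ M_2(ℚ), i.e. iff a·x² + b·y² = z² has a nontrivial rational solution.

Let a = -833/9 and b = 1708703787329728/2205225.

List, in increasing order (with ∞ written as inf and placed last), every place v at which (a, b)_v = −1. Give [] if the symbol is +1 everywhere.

(a, b) ≡ (-17, 14467) mod (ℚ^×)²; places V = {2, 3, 5, 7, 11, 17, 19, 23, 37, ∞}.
(a,b)_2: α=0, β=6; u≡7, v≡3 (mod 8); ε(u)ε(v)=1·1, αω(v)=0·1, βω(u)=6·0; sum ≡ 1  ⇒  -1.
(a,b)_3: α=-2, u≡1; β=-6, v≡1 (mod 3); (1|3)=+1, (1|3)=+1; sign (−1)^0·+1^-6·+1^-2 = +1.
(a,b)_7: α=2, u≡2; β=2, v≡6 (mod 7); (2|7)=+1, (6|7)=-1; sign (−1)^0·+1^2·-1^2 = +1.
(a,b)_37: α=0, u≡2; β=1, v≡33 (mod 37); (2|37)=-1, (33|37)=+1; sign (−1)^0·-1^1·+1^0 = -1.
(a,b)_19: α=0, u≡13; β=4, v≡12 (mod 19); (13|19)=-1, (12|19)=-1; sign (−1)^0·-1^4·-1^0 = +1.
(a,b)_23: α=0, u≡2; β=1, v≡13 (mod 23); (2|23)=+1, (13|23)=+1; sign (−1)^0·+1^1·+1^0 = +1.
(a,b)_17: α=1, u≡4; β=3, v≡13 (mod 17); (4|17)=+1, (13|17)=+1; sign (−1)^0·+1^3·+1^1 = +1.
(a,b)_5: α=0, u≡3; β=-2, v≡2 (mod 5); (3|5)=-1, (2|5)=-1; sign (−1)^0·-1^-2·-1^0 = +1.
(a,b)_11: α=0, u≡4; β=-2, v≡10 (mod 11); (4|11)=+1, (10|11)=-1; sign (−1)^0·+1^-2·-1^0 = +1.
(a,b)_∞: sgn(-17)=−, sgn(14467)=+, so +1.
Ram(-17, 14467) = {2, 37}; no ℚ_2-point on the conic.

[2, 37]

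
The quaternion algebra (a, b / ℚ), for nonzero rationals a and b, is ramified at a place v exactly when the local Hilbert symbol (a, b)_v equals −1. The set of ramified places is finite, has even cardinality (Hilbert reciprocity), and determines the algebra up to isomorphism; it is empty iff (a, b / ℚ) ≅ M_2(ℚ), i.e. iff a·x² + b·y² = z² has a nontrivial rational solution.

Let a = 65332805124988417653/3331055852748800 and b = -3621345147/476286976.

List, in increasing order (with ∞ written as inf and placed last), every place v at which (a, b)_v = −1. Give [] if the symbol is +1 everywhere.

[2, 43]

(a, b) ≡ (26, -43) mod (ℚ^×)²; places V = {2, 3, 5, 7, 11, 13, 17, 19, 23, 31, 43, ∞}.
(a,b)_19: α=4, u≡4; β=2, v≡2 (mod 19); (4|19)=+1, (2|19)=-1; sign (−1)^0·+1^2·-1^4 = +1.
(a,b)_23: α=4, u≡1; β=2, v≡6 (mod 23); (1|23)=+1, (6|23)=+1; sign (−1)^0·+1^2·+1^4 = +1.
(a,b)_3: α=2, u≡2; β=2, v≡2 (mod 3); (2|3)=-1, (2|3)=-1; sign (−1)^0·-1^2·-1^2 = +1.
(a,b)_17: α=-2, u≡9; β=0, v≡13 (mod 17); (9|17)=+1, (13|17)=+1; sign (−1)^0·+1^0·+1^-2 = +1.
(a,b)_2: α=-15, β=-12; u≡5, v≡5 (mod 8); ε(u)ε(v)=0·0, αω(v)=-15·1, βω(u)=-12·1; sum ≡ 1  ⇒  -1.
(a,b)_∞: sgn(26)=+, sgn(-43)=−, so +1.
(a,b)_31: α=-2, u≡22; β=-2, v≡1 (mod 31); (22|31)=-1, (1|31)=+1; sign (−1)^0·-1^-2·+1^-2 = +1.
(a,b)_7: α=2, u≡6; β=2, v≡6 (mod 7); (6|7)=-1, (6|7)=-1; sign (−1)^0·-1^2·-1^2 = +1.
(a,b)_43: α=2, u≡32; β=1, v≡28 (mod 43); (32|43)=-1, (28|43)=-1; sign (−1)^0·-1^1·-1^2 = -1.
(a,b)_5: α=-2, u≡4; β=0, v≡3 (mod 5); (4|5)=+1, (3|5)=-1; sign (−1)^0·+1^0·-1^-2 = +1.
(a,b)_13: α=3, u≡7; β=0, v≡1 (mod 13); (7|13)=-1, (1|13)=+1; sign (−1)^0·-1^0·+1^3 = +1.
(a,b)_11: α=-4, u≡4; β=-2, v≡4 (mod 11); (4|11)=+1, (4|11)=+1; sign (−1)^0·+1^-2·+1^-4 = +1.
(26, -43 / ℚ) ramifies at {2, 43}: a division algebra.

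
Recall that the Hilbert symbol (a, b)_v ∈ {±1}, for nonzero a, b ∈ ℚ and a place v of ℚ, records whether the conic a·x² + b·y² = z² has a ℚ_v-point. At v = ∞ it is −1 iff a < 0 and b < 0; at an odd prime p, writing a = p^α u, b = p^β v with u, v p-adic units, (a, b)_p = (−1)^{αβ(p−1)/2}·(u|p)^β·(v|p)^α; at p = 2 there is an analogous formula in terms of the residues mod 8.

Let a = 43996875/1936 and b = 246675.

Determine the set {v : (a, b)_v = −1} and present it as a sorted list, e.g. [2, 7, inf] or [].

[2, 5, 11, 23]

(a, b) ≡ (195, 9867) mod (ℚ^×)²; places V = {2, 3, 5, 11, 13, 19, 23, ∞}.
(a,b)_19: α=2, u≡5; β=0, v≡17 (mod 19); (5|19)=+1, (17|19)=+1; sign (−1)^0·+1^0·+1^2 = +1.
(a,b)_3: α=1, u≡2; β=1, v≡1 (mod 3); (2|3)=-1, (1|3)=+1; sign (−1)^1·-1^1·+1^1 = +1.
(a,b)_23: α=0, u≡15; β=1, v≡7 (mod 23); (15|23)=-1, (7|23)=-1; sign (−1)^0·-1^1·-1^0 = -1.
(a,b)_∞: sgn(195)=+, sgn(9867)=+, so +1.
(a,b)_11: α=-2, u≡2; β=1, v≡7 (mod 11); (2|11)=-1, (7|11)=-1; sign (−1)^0·-1^1·-1^-2 = -1.
(a,b)_5: α=5, u≡4; β=2, v≡2 (mod 5); (4|5)=+1, (2|5)=-1; sign (−1)^0·+1^2·-1^5 = -1.
(a,b)_2: α=-4, β=0; u≡3, v≡3 (mod 8); ε(u)ε(v)=1·1, αω(v)=-4·1, βω(u)=0·1; sum ≡ 1  ⇒  -1.
(a,b)_13: α=1, u≡6; β=1, v≡8 (mod 13); (6|13)=-1, (8|13)=-1; sign (−1)^0·-1^1·-1^1 = +1.
|Ram(195, 9867)| = 4, even; anisotropic at {2, 5, 11, 23}.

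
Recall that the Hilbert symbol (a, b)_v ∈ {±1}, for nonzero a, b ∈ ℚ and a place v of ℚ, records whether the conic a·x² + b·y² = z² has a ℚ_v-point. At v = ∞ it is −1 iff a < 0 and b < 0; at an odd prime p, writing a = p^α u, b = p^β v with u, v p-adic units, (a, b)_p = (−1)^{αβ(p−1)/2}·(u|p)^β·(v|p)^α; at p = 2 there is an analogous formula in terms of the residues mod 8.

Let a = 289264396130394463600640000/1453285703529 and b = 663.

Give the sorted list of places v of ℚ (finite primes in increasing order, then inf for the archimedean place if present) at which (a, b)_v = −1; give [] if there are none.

[3, 7, 17, 23]

Mod squares: a ≡ 5474, b ≡ 663. Check v ∈ {∞, 2, 3, 5, 7, 11, 13, 17, 19, 23, 41, 47}.
v=11: a=11^-4·(≡8), b=11^0·(≡3) mod 11; (8|11)=-1, (3|11)=+1; (−1)^{-4·0·5}·(-1)^0·(+1)^-4 = +1.
v=5: a=5^4·(≡1), b=5^0·(≡3) mod 5; (1|5)=+1, (3|5)=-1; (−1)^{4·0·2}·(+1)^0·(-1)^4 = +1.
v=23: a=23^1·(≡16), b=23^0·(≡19) mod 23; (16|23)=+1, (19|23)=-1; (−1)^{1·0·11}·(+1)^0·(-1)^1 = -1.
v=47: a=47^2·(≡31), b=47^0·(≡5) mod 47; (31|47)=-1, (5|47)=-1; (−1)^{2·0·23}·(-1)^0·(-1)^2 = +1.
v=7: a=7^3·(≡6), b=7^0·(≡5) mod 7; (6|7)=-1, (5|7)=-1; (−1)^{3·0·3}·(-1)^0·(-1)^3 = -1.
v=3: a=3^-10·(≡2), b=3^1·(≡2) mod 3; (2|3)=-1, (2|3)=-1; (−1)^{-10·1·1}·(-1)^1·(-1)^-10 = -1.
v=17: a=17^3·(≡15), b=17^1·(≡5) mod 17; (15|17)=+1, (5|17)=-1; (−1)^{3·1·8}·(+1)^1·(-1)^3 = -1.
v=13: a=13^4·(≡4), b=13^1·(≡12) mod 13; (4|13)=+1, (12|13)=+1; (−1)^{4·1·6}·(+1)^1·(+1)^4 = +1.
v=41: a=41^-2·(≡18), b=41^0·(≡7) mod 41; (18|41)=+1, (7|41)=-1; (−1)^{-2·0·20}·(+1)^0·(-1)^-2 = +1.
v=2: v_2(a)=19, v_2(b)=0; units ≡ 1, 7 (mod 8); ε·ε+αω+βω = 0·1+19·0+0·0 ≡ 0  ⇒  (a,b)_2 = +1.
v=19: a=19^2·(≡2), b=19^0·(≡17) mod 19; (2|19)=-1, (17|19)=+1; (−1)^{2·0·9}·(-1)^0·(+1)^2 = +1.
v=∞: 5474 > 0 and 663 > 0  ⇒  (a,b)_∞ = +1.
Ram(5474, 663) = {3, 7, 17, 23}; no ℚ_3-point on the conic.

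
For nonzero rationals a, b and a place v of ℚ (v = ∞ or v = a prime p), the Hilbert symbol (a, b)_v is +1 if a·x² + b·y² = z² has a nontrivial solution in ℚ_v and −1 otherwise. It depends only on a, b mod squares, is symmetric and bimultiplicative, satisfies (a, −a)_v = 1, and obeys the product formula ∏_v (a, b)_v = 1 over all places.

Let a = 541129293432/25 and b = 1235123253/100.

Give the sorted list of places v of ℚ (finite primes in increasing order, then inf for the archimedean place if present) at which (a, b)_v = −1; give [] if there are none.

(a, b) ≡ (17342, 2800733) mod (ℚ^×)²; places V = {2, 3, 5, 7, 13, 17, 19, 23, 29, ∞}.
(a,b)_7: α=4, u≡3; β=2, v≡5 (mod 7); (3|7)=-1, (5|7)=-1; sign (−1)^0·-1^2·-1^4 = +1.
(a,b)_17: α=0, u≡8; β=1, v≡1 (mod 17); (8|17)=+1, (1|17)=+1; sign (−1)^0·+1^1·+1^0 = +1.
(a,b)_2: α=3, β=-2; u≡7, v≡5 (mod 8); ε(u)ε(v)=1·0, αω(v)=3·1, βω(u)=-2·0; sum ≡ 1  ⇒  -1.
(a,b)_∞: sgn(17342)=+, sgn(2800733)=+, so +1.
(a,b)_29: α=1, u≡21; β=1, v≡1 (mod 29); (21|29)=-1, (1|29)=+1; sign (−1)^0·-1^1·+1^1 = -1.
(a,b)_3: α=2, u≡2; β=2, v≡2 (mod 3); (2|3)=-1, (2|3)=-1; sign (−1)^0·-1^2·-1^2 = +1.
(a,b)_5: α=-2, u≡2; β=-2, v≡2 (mod 5); (2|5)=-1, (2|5)=-1; sign (−1)^0·-1^-2·-1^-2 = +1.
(a,b)_19: α=2, u≡18; β=1, v≡4 (mod 19); (18|19)=-1, (4|19)=+1; sign (−1)^0·-1^1·+1^2 = -1.
(a,b)_23: α=1, u≡12; β=1, v≡16 (mod 23); (12|23)=+1, (16|23)=+1; sign (−1)^1·+1^1·+1^1 = -1.
(a,b)_13: α=1, u≡2; β=1, v≡11 (mod 13); (2|13)=-1, (11|13)=-1; sign (−1)^0·-1^1·-1^1 = +1.
|Ram(17342, 2800733)| = 4, even; anisotropic at {2, 19, 23, 29}.

[2, 19, 23, 29]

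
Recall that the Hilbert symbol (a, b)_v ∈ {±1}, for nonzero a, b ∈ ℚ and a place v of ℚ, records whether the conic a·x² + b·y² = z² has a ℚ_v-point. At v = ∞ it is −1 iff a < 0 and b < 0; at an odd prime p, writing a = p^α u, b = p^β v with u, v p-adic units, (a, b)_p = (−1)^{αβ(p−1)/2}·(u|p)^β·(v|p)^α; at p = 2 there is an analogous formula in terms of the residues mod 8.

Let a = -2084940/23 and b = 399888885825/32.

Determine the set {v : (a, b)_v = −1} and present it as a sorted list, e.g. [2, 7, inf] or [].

Mod squares: a ≡ -16445, b ≡ 2146. Check v ∈ {∞, 2, 3, 5, 11, 13, 23, 29, 37}.
v=∞: -16445 < 0 and 2146 > 0  ⇒  (a,b)_∞ = +1.
v=13: a=13^1·(≡4), b=13^2·(≡4) mod 13; (4|13)=+1, (4|13)=+1; (−1)^{1·2·6}·(+1)^2·(+1)^1 = +1.
v=23: a=23^-1·(≡10), b=23^0·(≡7) mod 23; (10|23)=-1, (7|23)=-1; (−1)^{-1·0·11}·(-1)^0·(-1)^-1 = -1.
v=3: a=3^6·(≡1), b=3^6·(≡1) mod 3; (1|3)=+1, (1|3)=+1; (−1)^{6·6·1}·(+1)^6·(+1)^6 = +1.
v=37: a=37^0·(≡31), b=37^1·(≡26) mod 37; (31|37)=-1, (26|37)=+1; (−1)^{0·1·18}·(-1)^1·(+1)^0 = -1.
v=5: a=5^1·(≡4), b=5^2·(≡4) mod 5; (4|5)=+1, (4|5)=+1; (−1)^{1·2·2}·(+1)^2·(+1)^1 = +1.
v=29: a=29^0·(≡12), b=29^1·(≡13) mod 29; (12|29)=-1, (13|29)=+1; (−1)^{0·1·14}·(-1)^1·(+1)^0 = -1.
v=2: v_2(a)=2, v_2(b)=-5; units ≡ 3, 1 (mod 8); ε·ε+αω+βω = 1·0+2·0+-5·1 ≡ 1  ⇒  (a,b)_2 = -1.
v=11: a=11^1·(≡1), b=11^2·(≡4) mod 11; (1|11)=+1, (4|11)=+1; (−1)^{1·2·5}·(+1)^2·(+1)^1 = +1.
(-16445, 2146 / ℚ) ramifies at {2, 23, 29, 37}: a division algebra.

[2, 23, 29, 37]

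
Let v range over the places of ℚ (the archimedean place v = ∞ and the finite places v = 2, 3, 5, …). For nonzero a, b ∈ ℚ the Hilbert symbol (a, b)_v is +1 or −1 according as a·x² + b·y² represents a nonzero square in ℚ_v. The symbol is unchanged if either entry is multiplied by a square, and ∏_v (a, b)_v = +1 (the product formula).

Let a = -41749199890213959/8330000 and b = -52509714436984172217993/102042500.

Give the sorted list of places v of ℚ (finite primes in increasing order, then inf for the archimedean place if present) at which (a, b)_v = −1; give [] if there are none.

(a, b) ≡ (-49542063, -13889) mod (ℚ^×)²; places V = {2, 3, 5, 7, 11, 13, 17, 19, 29, 31, 41, 43, ∞}.
(a,b)_2: α=-4, β=-2; u≡1, v≡7 (mod 8); ε(u)ε(v)=0·1, αω(v)=-4·0, βω(u)=-2·0; sum ≡ 0  ⇒  +1.
(a,b)_31: α=2, u≡22; β=2, v≡24 (mod 31); (22|31)=-1, (24|31)=-1; sign (−1)^0·-1^2·-1^2 = +1.
(a,b)_3: α=7, u≡1; β=4, v≡1 (mod 3); (1|3)=+1, (1|3)=+1; sign (−1)^0·+1^4·+1^7 = +1.
(a,b)_29: α=1, u≡2; β=2, v≡27 (mod 29); (2|29)=-1, (27|29)=-1; sign (−1)^0·-1^2·-1^1 = -1.
(a,b)_19: α=1, u≡11; β=1, v≡3 (mod 19); (11|19)=+1, (3|19)=-1; sign (−1)^1·+1^1·-1^1 = +1.
(a,b)_13: α=2, u≡4; β=6, v≡7 (mod 13); (4|13)=+1, (7|13)=-1; sign (−1)^0·+1^6·-1^2 = +1.
(a,b)_17: α=-1, u≡12; β=-1, v≡16 (mod 17); (12|17)=-1, (16|17)=+1; sign (−1)^0·-1^-1·+1^-1 = -1.
(a,b)_43: α=1, u≡4; β=1, v≡1 (mod 43); (4|43)=+1, (1|43)=+1; sign (−1)^1·+1^1·+1^1 = -1.
(a,b)_∞: sgn(-49542063)=−, sgn(-13889)=−, so -1.
(a,b)_7: α=-2, u≡5; β=-4, v≡6 (mod 7); (5|7)=-1, (6|7)=-1; sign (−1)^0·-1^-4·-1^-2 = +1.
(a,b)_11: α=2, u≡1; β=2, v≡3 (mod 11); (1|11)=+1, (3|11)=+1; sign (−1)^0·+1^2·+1^2 = +1.
(a,b)_5: α=-4, u≡2; β=-4, v≡4 (mod 5); (2|5)=-1, (4|5)=+1; sign (−1)^0·-1^-4·+1^-4 = +1.
(a,b)_41: α=1, u≡31; β=2, v≡10 (mod 41); (31|41)=+1, (10|41)=+1; sign (−1)^0·+1^2·+1^1 = +1.
Ram(-49542063, -13889) = {17, 29, 43, ∞}; no ℚ_17-point on the conic.

[17, 29, 43, inf]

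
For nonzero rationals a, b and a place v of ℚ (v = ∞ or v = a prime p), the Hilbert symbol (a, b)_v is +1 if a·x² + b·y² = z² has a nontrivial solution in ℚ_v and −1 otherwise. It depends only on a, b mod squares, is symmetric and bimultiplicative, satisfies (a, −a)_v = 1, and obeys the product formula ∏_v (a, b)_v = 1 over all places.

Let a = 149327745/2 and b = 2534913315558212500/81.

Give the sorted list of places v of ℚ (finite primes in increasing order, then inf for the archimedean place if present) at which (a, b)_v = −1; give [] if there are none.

[2, 17]

Mod squares: a ≡ 21090, b ≡ 85. Check v ∈ {∞, 2, 3, 5, 7, 17, 19, 37}.
v=3: a=3^1·(≡1), b=3^-4·(≡1) mod 3; (1|3)=+1, (1|3)=+1; (−1)^{1·-4·1}·(+1)^-4·(+1)^1 = +1.
v=7: a=7^2·(≡3), b=7^0·(≡4) mod 7; (3|7)=-1, (4|7)=+1; (−1)^{2·0·3}·(-1)^0·(+1)^2 = +1.
v=∞: 21090 > 0 and 85 > 0  ⇒  (a,b)_∞ = +1.
v=2: v_2(a)=-1, v_2(b)=2; units ≡ 1, 5 (mod 8); ε·ε+αω+βω = 0·0+-1·1+2·0 ≡ 1  ⇒  (a,b)_2 = -1.
v=37: a=37^1·(≡18), b=37^2·(≡10) mod 37; (18|37)=-1, (10|37)=+1; (−1)^{1·2·18}·(-1)^2·(+1)^1 = +1.
v=19: a=19^1·(≡12), b=19^2·(≡17) mod 19; (12|19)=-1, (17|19)=+1; (−1)^{1·2·9}·(-1)^2·(+1)^1 = +1.
v=17: a=17^2·(≡12), b=17^7·(≡6) mod 17; (12|17)=-1, (6|17)=-1; (−1)^{2·7·8}·(-1)^7·(-1)^2 = -1.
v=5: a=5^1·(≡2), b=5^5·(≡3) mod 5; (2|5)=-1, (3|5)=-1; (−1)^{1·5·2}·(-1)^5·(-1)^1 = +1.
Ram(21090, 85) = {2, 17}; no ℚ_2-point on the conic.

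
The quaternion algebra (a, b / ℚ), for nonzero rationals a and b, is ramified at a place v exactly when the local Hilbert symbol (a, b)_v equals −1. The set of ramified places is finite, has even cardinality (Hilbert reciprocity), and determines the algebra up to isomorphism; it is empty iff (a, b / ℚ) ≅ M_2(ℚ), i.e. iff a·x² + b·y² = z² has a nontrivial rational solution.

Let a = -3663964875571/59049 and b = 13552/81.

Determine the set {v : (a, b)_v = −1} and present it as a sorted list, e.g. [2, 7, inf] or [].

(a, b) ≡ (-5107219, 7) mod (ℚ^×)²; places V = {2, 3, 7, 11, 13, 19, 23, 29, 31, ∞}.
(a,b)_29: α=1, u≡20; β=0, v≡13 (mod 29); (20|29)=+1, (13|29)=+1; sign (−1)^0·+1^0·+1^1 = +1.
(a,b)_13: α=1, u≡9; β=0, v≡2 (mod 13); (9|13)=+1, (2|13)=-1; sign (−1)^0·+1^0·-1^1 = -1.
(a,b)_2: α=0, β=4; u≡5, v≡7 (mod 8); ε(u)ε(v)=0·1, αω(v)=0·0, βω(u)=4·1; sum ≡ 0  ⇒  +1.
(a,b)_∞: sgn(-5107219)=−, sgn(7)=+, so +1.
(a,b)_11: α=4, u≡9; β=2, v≡6 (mod 11); (9|11)=+1, (6|11)=-1; sign (−1)^0·+1^2·-1^4 = +1.
(a,b)_3: α=-10, u≡2; β=-4, v≡1 (mod 3); (2|3)=-1, (1|3)=+1; sign (−1)^0·-1^-4·+1^-10 = +1.
(a,b)_7: α=2, u≡2; β=1, v≡1 (mod 7); (2|7)=+1, (1|7)=+1; sign (−1)^0·+1^1·+1^2 = +1.
(a,b)_31: α=1, u≡2; β=0, v≡28 (mod 31); (2|31)=+1, (28|31)=+1; sign (−1)^0·+1^0·+1^1 = +1.
(a,b)_19: α=1, u≡6; β=0, v≡1 (mod 19); (6|19)=+1, (1|19)=+1; sign (−1)^0·+1^0·+1^1 = +1.
(a,b)_23: α=1, u≡1; β=0, v≡10 (mod 23); (1|23)=+1, (10|23)=-1; sign (−1)^0·+1^0·-1^1 = -1.
|Ram(-5107219, 7)| = 2, even; anisotropic at {13, 23}.

[13, 23]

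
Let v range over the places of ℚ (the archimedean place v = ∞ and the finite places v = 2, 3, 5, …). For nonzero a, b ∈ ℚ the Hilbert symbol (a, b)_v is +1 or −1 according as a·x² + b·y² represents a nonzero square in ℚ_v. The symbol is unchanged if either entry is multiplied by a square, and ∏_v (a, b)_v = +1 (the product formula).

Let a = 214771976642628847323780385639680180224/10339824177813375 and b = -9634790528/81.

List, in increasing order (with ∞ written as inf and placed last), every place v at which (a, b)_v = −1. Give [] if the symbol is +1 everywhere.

(a, b) ≡ (4609620210, -1244162) mod (ℚ^×)²; places V = {2, 3, 5, 7, 11, 13, 17, 19, 23, 29, 37, 43, ∞}.
(a,b)_13: α=1, u≡12; β=0, v≡9 (mod 13); (12|13)=+1, (9|13)=+1; sign (−1)^0·+1^0·+1^1 = +1.
(a,b)_23: α=3, u≡19; β=1, v≡18 (mod 23); (19|23)=-1, (18|23)=+1; sign (−1)^1·-1^1·+1^3 = +1.
(a,b)_37: α=3, u≡20; β=1, v≡11 (mod 37); (20|37)=-1, (11|37)=+1; sign (−1)^0·-1^1·+1^3 = -1.
(a,b)_3: α=-15, u≡1; β=-4, v≡1 (mod 3); (1|3)=+1, (1|3)=+1; sign (−1)^0·+1^-4·+1^-15 = +1.
(a,b)_2: α=23, β=7; u≡1, v≡7 (mod 8); ε(u)ε(v)=0·1, αω(v)=23·0, βω(u)=7·0; sum ≡ 0  ⇒  +1.
(a,b)_29: α=2, u≡24; β=0, v≡20 (mod 29); (24|29)=+1, (20|29)=+1; sign (−1)^0·+1^0·+1^2 = +1.
(a,b)_∞: sgn(4609620210)=+, sgn(-1244162)=−, so +1.
(a,b)_7: α=-8, u≡5; β=0, v≡2 (mod 7); (5|7)=-1, (2|7)=+1; sign (−1)^0·-1^0·+1^-8 = +1.
(a,b)_17: α=5, u≡16; β=1, v≡15 (mod 17); (16|17)=+1, (15|17)=+1; sign (−1)^0·+1^1·+1^5 = +1.
(a,b)_43: α=3, u≡5; β=1, v≡39 (mod 43); (5|43)=-1, (39|43)=-1; sign (−1)^1·-1^1·-1^3 = -1.
(a,b)_19: α=1, u≡17; β=0, v≡14 (mod 19); (17|19)=+1, (14|19)=-1; sign (−1)^0·+1^0·-1^1 = -1.
(a,b)_5: α=-3, u≡2; β=0, v≡2 (mod 5); (2|5)=-1, (2|5)=-1; sign (−1)^0·-1^0·-1^-3 = -1.
(a,b)_11: α=6, u≡6; β=2, v≡9 (mod 11); (6|11)=-1, (9|11)=+1; sign (−1)^0·-1^2·+1^6 = +1.
|Ram(4609620210, -1244162)| = 4, even; anisotropic at {5, 19, 37, 43}.

[5, 19, 37, 43]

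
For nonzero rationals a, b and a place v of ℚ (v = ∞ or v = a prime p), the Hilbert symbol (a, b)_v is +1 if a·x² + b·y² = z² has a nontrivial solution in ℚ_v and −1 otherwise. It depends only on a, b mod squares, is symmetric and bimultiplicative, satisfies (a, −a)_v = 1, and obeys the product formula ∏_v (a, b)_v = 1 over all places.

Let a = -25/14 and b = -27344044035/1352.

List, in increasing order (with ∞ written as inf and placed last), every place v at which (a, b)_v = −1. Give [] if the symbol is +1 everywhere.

[2, inf]

(a, b) ≡ (-14, -70) mod (ℚ^×)²; places V = {2, 3, 5, 7, 11, 13, ∞}.
(a,b)_7: α=-1, u≡5; β=3, v≡4 (mod 7); (5|7)=-1, (4|7)=+1; sign (−1)^1·-1^3·+1^-1 = +1.
(a,b)_11: α=0, u≡10; β=6, v≡2 (mod 11); (10|11)=-1, (2|11)=-1; sign (−1)^0·-1^6·-1^0 = +1.
(a,b)_5: α=2, u≡1; β=1, v≡4 (mod 5); (1|5)=+1, (4|5)=+1; sign (−1)^0·+1^1·+1^2 = +1.
(a,b)_13: α=0, u≡1; β=-2, v≡7 (mod 13); (1|13)=+1, (7|13)=-1; sign (−1)^0·+1^-2·-1^0 = +1.
(a,b)_3: α=0, u≡1; β=2, v≡2 (mod 3); (1|3)=+1, (2|3)=-1; sign (−1)^0·+1^2·-1^0 = +1.
(a,b)_2: α=-1, β=-3; u≡1, v≡5 (mod 8); ε(u)ε(v)=0·0, αω(v)=-1·1, βω(u)=-3·0; sum ≡ 1  ⇒  -1.
(a,b)_∞: sgn(-14)=−, sgn(-70)=−, so -1.
Ram(-14, -70) = {2, ∞}; no ℚ_2-point on the conic.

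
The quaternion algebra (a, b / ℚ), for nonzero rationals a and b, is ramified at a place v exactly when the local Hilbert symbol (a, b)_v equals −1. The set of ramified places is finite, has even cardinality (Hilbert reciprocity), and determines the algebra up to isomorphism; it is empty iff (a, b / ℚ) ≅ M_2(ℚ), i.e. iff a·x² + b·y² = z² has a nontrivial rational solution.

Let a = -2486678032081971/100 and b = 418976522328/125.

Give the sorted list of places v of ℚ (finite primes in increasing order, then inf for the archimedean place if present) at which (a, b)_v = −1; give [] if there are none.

Mod squares: a ≡ -1103011, b ≡ 36983310. Check v ∈ {∞, 2, 3, 5, 7, 13, 17, 19, 23, 31}.
v=19: a=19^2·(≡15), b=19^1·(≡17) mod 19; (15|19)=-1, (17|19)=+1; (−1)^{2·1·9}·(-1)^1·(+1)^2 = -1.
v=31: a=31^1·(≡28), b=31^1·(≡27) mod 31; (28|31)=+1, (27|31)=-1; (−1)^{1·1·15}·(+1)^1·(-1)^1 = +1.
v=13: a=13^1·(≡1), b=13^1·(≡6) mod 13; (1|13)=+1, (6|13)=-1; (−1)^{1·1·6}·(+1)^1·(-1)^1 = -1.
v=17: a=17^3·(≡10), b=17^2·(≡11) mod 17; (10|17)=-1, (11|17)=-1; (−1)^{3·2·8}·(-1)^2·(-1)^3 = -1.
v=5: a=5^-2·(≡1), b=5^-3·(≡3) mod 5; (1|5)=+1, (3|5)=-1; (−1)^{-2·-3·2}·(+1)^-3·(-1)^-2 = +1.
v=3: a=3^2·(≡2), b=3^1·(≡2) mod 3; (2|3)=-1, (2|3)=-1; (−1)^{2·1·1}·(-1)^1·(-1)^2 = -1.
v=2: v_2(a)=-2, v_2(b)=3; units ≡ 5, 7 (mod 8); ε·ε+αω+βω = 0·1+-2·0+3·1 ≡ 1  ⇒  (a,b)_2 = -1.
v=23: a=23^1·(≡20), b=23^1·(≡19) mod 23; (20|23)=-1, (19|23)=-1; (−1)^{1·1·11}·(-1)^1·(-1)^1 = -1.
v=∞: -1103011 < 0 and 36983310 > 0  ⇒  (a,b)_∞ = +1.
v=7: a=7^5·(≡4), b=7^3·(≡5) mod 7; (4|7)=+1, (5|7)=-1; (−1)^{5·3·3}·(+1)^3·(-1)^5 = +1.
(-1103011, 36983310 / ℚ) ramifies at {2, 3, 13, 17, 19, 23}: a division algebra.

[2, 3, 13, 17, 19, 23]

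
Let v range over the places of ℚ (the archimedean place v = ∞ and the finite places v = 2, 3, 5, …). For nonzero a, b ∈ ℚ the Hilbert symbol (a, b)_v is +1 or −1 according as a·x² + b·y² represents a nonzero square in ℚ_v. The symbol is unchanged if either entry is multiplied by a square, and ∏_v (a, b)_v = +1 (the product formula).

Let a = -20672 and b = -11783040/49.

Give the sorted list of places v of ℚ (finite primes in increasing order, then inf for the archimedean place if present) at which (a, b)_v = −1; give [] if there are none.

(a, b) ≡ (-323, -510) mod (ℚ^×)²; places V = {2, 3, 5, 7, 17, 19, ∞}.
(a,b)_7: α=0, u≡6; β=-2, v≡4 (mod 7); (6|7)=-1, (4|7)=+1; sign (−1)^0·-1^-2·+1^0 = +1.
(a,b)_2: α=6, β=7; u≡5, v≡1 (mod 8); ε(u)ε(v)=0·0, αω(v)=6·0, βω(u)=7·1; sum ≡ 1  ⇒  -1.
(a,b)_3: α=0, u≡1; β=1, v≡1 (mod 3); (1|3)=+1, (1|3)=+1; sign (−1)^0·+1^1·+1^0 = +1.
(a,b)_17: α=1, u≡8; β=1, v≡15 (mod 17); (8|17)=+1, (15|17)=+1; sign (−1)^0·+1^1·+1^1 = +1.
(a,b)_19: α=1, u≡14; β=2, v≡14 (mod 19); (14|19)=-1, (14|19)=-1; sign (−1)^0·-1^2·-1^1 = -1.
(a,b)_∞: sgn(-323)=−, sgn(-510)=−, so -1.
(a,b)_5: α=0, u≡3; β=1, v≡3 (mod 5); (3|5)=-1, (3|5)=-1; sign (−1)^0·-1^1·-1^0 = -1.
(-323, -510 / ℚ) ramifies at {2, 5, 19, ∞}: a division algebra.

[2, 5, 19, inf]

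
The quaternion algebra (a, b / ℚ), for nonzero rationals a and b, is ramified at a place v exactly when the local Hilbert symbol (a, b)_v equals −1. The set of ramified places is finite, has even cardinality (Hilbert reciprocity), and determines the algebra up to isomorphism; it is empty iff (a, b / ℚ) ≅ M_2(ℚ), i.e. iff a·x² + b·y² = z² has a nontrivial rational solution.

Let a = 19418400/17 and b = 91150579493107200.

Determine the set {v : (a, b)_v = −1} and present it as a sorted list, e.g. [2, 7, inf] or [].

[2, 31]

(a, b) ≡ (91698, 1798) mod (ℚ^×)²; places V = {2, 3, 5, 11, 17, 29, 31, ∞}.
(a,b)_17: α=-1, u≡14; β=0, v≡4 (mod 17); (14|17)=-1, (4|17)=+1; sign (−1)^0·-1^0·+1^-1 = +1.
(a,b)_3: α=3, u≡2; β=4, v≡1 (mod 3); (2|3)=-1, (1|3)=+1; sign (−1)^0·-1^4·+1^3 = +1.
(a,b)_2: α=5, β=9; u≡1, v≡3 (mod 8); ε(u)ε(v)=0·1, αω(v)=5·1, βω(u)=9·0; sum ≡ 1  ⇒  -1.
(a,b)_5: α=2, u≡3; β=2, v≡3 (mod 5); (3|5)=-1, (3|5)=-1; sign (−1)^0·-1^2·-1^2 = +1.
(a,b)_31: α=1, u≡30; β=3, v≡27 (mod 31); (30|31)=-1, (27|31)=-1; sign (−1)^1·-1^3·-1^1 = -1.
(a,b)_∞: sgn(91698)=+, sgn(1798)=+, so +1.
(a,b)_29: α=1, u≡25; β=3, v≡28 (mod 29); (25|29)=+1, (28|29)=+1; sign (−1)^0·+1^3·+1^1 = +1.
(a,b)_11: α=0, u≡2; β=2, v≡3 (mod 11); (2|11)=-1, (3|11)=+1; sign (−1)^0·-1^2·+1^0 = +1.
Ram(91698, 1798) = {2, 31}; no ℚ_2-point on the conic.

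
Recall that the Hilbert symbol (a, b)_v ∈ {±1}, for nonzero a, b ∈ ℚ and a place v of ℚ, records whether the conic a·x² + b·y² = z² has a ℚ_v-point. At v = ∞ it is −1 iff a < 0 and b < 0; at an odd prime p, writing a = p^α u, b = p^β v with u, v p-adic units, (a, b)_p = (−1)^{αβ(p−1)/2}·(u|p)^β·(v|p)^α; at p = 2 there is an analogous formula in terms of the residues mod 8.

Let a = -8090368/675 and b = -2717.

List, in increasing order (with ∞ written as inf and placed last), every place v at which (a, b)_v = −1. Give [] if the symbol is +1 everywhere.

[2, 13, 17, inf]

Mod squares: a ≡ -561, b ≡ -2717. Check v ∈ {∞, 2, 3, 5, 11, 13, 17, 19}.
v=5: a=5^-2·(≡1), b=5^0·(≡3) mod 5; (1|5)=+1, (3|5)=-1; (−1)^{-2·0·2}·(+1)^0·(-1)^-2 = +1.
v=13: a=13^2·(≡6), b=13^1·(≡12) mod 13; (6|13)=-1, (12|13)=+1; (−1)^{2·1·6}·(-1)^1·(+1)^2 = -1.
v=3: a=3^-3·(≡2), b=3^0·(≡1) mod 3; (2|3)=-1, (1|3)=+1; (−1)^{-3·0·1}·(-1)^0·(+1)^-3 = +1.
v=19: a=19^0·(≡6), b=19^1·(≡9) mod 19; (6|19)=+1, (9|19)=+1; (−1)^{0·1·9}·(+1)^1·(+1)^0 = +1.
v=11: a=11^1·(≡4), b=11^1·(≡6) mod 11; (4|11)=+1, (6|11)=-1; (−1)^{1·1·5}·(+1)^1·(-1)^1 = +1.
v=∞: -561 < 0 and -2717 < 0  ⇒  (a,b)_∞ = -1.
v=17: a=17^1·(≡8), b=17^0·(≡3) mod 17; (8|17)=+1, (3|17)=-1; (−1)^{1·0·8}·(+1)^0·(-1)^1 = -1.
v=2: v_2(a)=8, v_2(b)=0; units ≡ 7, 3 (mod 8); ε·ε+αω+βω = 1·1+8·1+0·0 ≡ 1  ⇒  (a,b)_2 = -1.
|Ram(-561, -2717)| = 4, even; anisotropic at {2, 13, 17, ∞}.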